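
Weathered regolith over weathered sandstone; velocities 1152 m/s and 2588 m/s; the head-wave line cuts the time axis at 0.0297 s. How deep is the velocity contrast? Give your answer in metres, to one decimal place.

19.1 m

θ_c = arcsin(1152/2588) = 26.43°; cos θ_c = 0.8955.
tᵢ = 2h cos θ_c/V₁ ⇒ h = tᵢ·V₁/(2 cos θ_c) = 0.0297·1152/(2·0.8955) = 19.10 m.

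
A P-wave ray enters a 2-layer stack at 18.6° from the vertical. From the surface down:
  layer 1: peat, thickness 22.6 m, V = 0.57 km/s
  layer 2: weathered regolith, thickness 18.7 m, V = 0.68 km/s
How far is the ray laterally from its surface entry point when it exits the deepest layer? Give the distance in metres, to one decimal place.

p = sin θ₁/V₁ = sin 18.6°/0.57 = 5.5958e-01 s/km is conserved through the stack.
Layer 1: θ = 18.60°; offset = 22.6·tan 18.60° = 7.606 m.
Layer 2: sin θ = p·0.68 = 0.3805 → θ = 22.37°; offset = 18.7·tan 22.37° = 7.694 m.
Total horizontal offset = 15.300 m.

15.3 m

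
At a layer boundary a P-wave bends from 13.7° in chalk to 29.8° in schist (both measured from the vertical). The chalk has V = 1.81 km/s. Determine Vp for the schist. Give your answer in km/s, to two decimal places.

3.80 km/s

sin 13.7° = 0.2368; sin 29.8° = 0.4970.
V₂ = V₁·(sin θ₂/sin θ₁) = 1.81·(0.4970/0.2368) = 3.80 km/s.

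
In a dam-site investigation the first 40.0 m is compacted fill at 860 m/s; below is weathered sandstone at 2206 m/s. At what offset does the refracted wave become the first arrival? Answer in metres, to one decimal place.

x_cross = 2h·√((V₂+V₁)/(V₂−V₁)).
(V₂+V₁)/(V₂−V₁) = (2206+860)/(2206−860) = 2.2779; √ = 1.5093.
x_cross = 2·40.0·1.5093 = 120.74 m.

120.7 m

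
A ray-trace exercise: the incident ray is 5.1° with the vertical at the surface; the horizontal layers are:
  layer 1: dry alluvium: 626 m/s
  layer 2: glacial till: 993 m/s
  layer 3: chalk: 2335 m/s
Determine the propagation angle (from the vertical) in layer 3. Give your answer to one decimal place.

Ray parameter p = sin 5.1° / 626 = 1.4200e-04 s/m.
sin θ_3 = p·V_3 = 1.4200e-04 × 2335 = 0.3316.
θ_3 = arcsin 0.3316 = 19.36°.

19.4°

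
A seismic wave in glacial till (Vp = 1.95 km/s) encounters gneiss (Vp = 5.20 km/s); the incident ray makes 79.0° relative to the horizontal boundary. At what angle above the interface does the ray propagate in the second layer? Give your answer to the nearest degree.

59°

Convert to the normal: θ₁ = 90° − 79.0° = 11.0°.
Snell's law: sin θ₂ = (V₂/V₁)·sin θ₁ = (5.20/1.95)·sin 11.0° = 0.5088.
θ₂ = sin⁻¹(0.5088) = 30.59° (from vertical).
From the interface: 90° − 30.59° = 59.41°.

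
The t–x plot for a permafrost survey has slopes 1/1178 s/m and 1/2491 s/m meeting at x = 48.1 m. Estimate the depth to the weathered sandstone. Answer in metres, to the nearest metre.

x_cross = 2h·√((V₂+V₁)/(V₂−V₁)) → h = x_cross / (2·√((V₂+V₁)/(V₂−V₁))).
√((V₂+V₁)/(V₂−V₁)) = √((2491+1178)/(2491−1178)) = 1.6716.
h = 48.1 / (2·1.6716) = 14.39 m.

14 m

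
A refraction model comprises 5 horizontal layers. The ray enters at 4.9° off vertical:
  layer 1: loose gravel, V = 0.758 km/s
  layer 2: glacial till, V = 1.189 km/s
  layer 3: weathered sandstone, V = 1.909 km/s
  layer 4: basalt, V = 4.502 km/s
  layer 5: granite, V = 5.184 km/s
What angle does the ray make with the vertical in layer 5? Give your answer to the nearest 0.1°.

35.7°

Ray parameter p = sin 4.9° / 0.758 = 1.1269e-01 s/km.
sin θ_5 = p·V_5 = 1.1269e-01 × 5.184 = 0.5842.
θ_5 = 35.74° from the vertical.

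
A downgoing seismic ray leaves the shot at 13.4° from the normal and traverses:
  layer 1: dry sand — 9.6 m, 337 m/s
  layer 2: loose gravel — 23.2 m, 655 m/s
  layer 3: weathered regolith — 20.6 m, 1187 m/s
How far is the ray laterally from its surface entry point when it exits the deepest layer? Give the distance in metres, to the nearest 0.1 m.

43.1 m

Apply Snell's law at each interface; in layer i the horizontal offset is hᵢ·tan θᵢ.
Layer 1: θ = 13.40°; offset = 9.6·tan 13.40° = 2.287 m.
Layer 2: sin θ = 655·sin 13.4°/337 = 0.4504, θ = 26.77°; offset = 23.2·tan 26.77° = 11.705 m.
Layer 3: sin θ = 1187·sin 13.4°/337 = 0.8163, θ = 54.71°; offset = 20.6·tan 54.71° = 29.109 m.
Summing the layer offsets gives 43.101 m.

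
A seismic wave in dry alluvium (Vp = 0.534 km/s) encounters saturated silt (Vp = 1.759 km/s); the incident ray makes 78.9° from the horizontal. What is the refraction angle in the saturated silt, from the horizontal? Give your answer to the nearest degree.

51°

Convert to the normal: θ₁ = 90° − 78.9° = 11.1°.
Snell's law: sin θ₂ = (V₂/V₁)·sin θ₁ = (1.759/0.534)·sin 11.1° = 0.6342.
θ₂ = arcsin 0.6342 = 39.36° from the normal.
From the interface: 90° − 39.36° = 50.64°.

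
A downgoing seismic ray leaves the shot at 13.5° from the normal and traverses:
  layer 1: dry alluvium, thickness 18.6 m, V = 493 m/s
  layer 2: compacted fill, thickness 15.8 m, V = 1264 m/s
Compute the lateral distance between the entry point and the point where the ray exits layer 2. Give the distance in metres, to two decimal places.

16.27 m

Apply Snell's law at each interface; in layer i the horizontal offset is hᵢ·tan θᵢ.
Layer 1: θ = 13.50°; offset = 18.6·tan 13.50° = 4.4655 m.
Layer 2: sin θ = 1264·sin 13.5°/493 = 0.5985, θ = 36.76°; offset = 15.8·tan 36.76° = 11.8047 m.
Total horizontal offset = 16.2702 m.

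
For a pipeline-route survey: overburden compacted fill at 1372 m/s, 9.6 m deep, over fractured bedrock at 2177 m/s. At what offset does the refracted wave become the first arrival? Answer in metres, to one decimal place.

x_cross = 2h·√((V₂+V₁)/(V₂−V₁)).
(V₂+V₁)/(V₂−V₁) = (2177+1372)/(2177−1372) = 4.4087; √ = 2.0997.
x_cross = 2·9.6·2.0997 = 40.31 m.

40.3 m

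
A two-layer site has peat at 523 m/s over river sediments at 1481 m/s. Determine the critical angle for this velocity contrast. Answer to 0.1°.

At critical incidence the refracted ray runs along the interface (θ₂ = 90°), so sin θ_c = V₁/V₂.
θ_c = arcsin(523/1481) = arcsin 0.3531 = 20.68°.

20.7°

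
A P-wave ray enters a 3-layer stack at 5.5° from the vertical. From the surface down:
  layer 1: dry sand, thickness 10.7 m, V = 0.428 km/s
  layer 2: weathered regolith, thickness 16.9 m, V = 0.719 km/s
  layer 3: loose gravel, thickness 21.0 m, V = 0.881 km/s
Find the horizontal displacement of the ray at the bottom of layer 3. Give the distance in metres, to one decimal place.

8.0 m

Apply Snell's law at each interface; in layer i the horizontal offset is hᵢ·tan θᵢ.
Layer 1: θ = 5.50°; offset = 10.7·tan 5.50° = 1.030 m.
Layer 2: sin θ = 0.719·sin 5.5°/0.428 = 0.1610, θ = 9.27°; offset = 16.9·tan 9.27° = 2.757 m.
Layer 3: sin θ = 0.881·sin 5.5°/0.428 = 0.1973, θ = 11.38°; offset = 21.0·tan 11.38° = 4.226 m.
Total horizontal offset = 8.014 m.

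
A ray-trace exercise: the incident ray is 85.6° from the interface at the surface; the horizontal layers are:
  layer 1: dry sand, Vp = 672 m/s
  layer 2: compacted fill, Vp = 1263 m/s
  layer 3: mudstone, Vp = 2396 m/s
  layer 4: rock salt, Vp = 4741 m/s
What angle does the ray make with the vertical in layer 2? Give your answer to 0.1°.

From the normal: θ₁ = 90° − 85.6° = 4.4°.
Ray parameter p = sin 4.4° / 672 = 1.1417e-04 s/m.
sin θ_2 = p·V_2 = 1.1417e-04 × 1263 = 0.1442.
θ_2 = 8.29° from the vertical.

8.3°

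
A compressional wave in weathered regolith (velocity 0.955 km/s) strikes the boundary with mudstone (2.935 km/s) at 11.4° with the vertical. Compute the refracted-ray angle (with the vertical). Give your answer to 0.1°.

sin θ₁/V₁ = sin θ₂/V₂ ⇒ sin θ₂ = 2.935·sin 11.4°/0.955 = 2.935·0.1977/0.955 = 0.6075.
θ₂ = sin⁻¹(0.6075) = 37.41° (from vertical).

37.4°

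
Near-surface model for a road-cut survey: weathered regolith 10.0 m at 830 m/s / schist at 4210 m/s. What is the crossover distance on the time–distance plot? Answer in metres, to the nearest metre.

x_cross = 2h·√((V₂+V₁)/(V₂−V₁)).
(V₂+V₁)/(V₂−V₁) = (4210+830)/(4210−830) = 1.4911; √ = 1.2211.
x_cross = 2·10.0·1.2211 = 24.42 m.

24 m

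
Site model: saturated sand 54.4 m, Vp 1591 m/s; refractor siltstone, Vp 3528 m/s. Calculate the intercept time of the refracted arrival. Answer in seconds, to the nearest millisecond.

0.061 s

θ_c = arcsin(V₁/V₂) = arcsin(1591/3528) = 26.81°; cos θ_c = 0.8925.
tᵢ = 2h·cos θ_c / V₁ = 2·54.4·0.8925 / 1591 = 0.06104 s.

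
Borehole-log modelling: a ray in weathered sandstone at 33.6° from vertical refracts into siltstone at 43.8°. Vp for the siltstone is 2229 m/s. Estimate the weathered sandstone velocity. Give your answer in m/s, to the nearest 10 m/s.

1780 m/s

sin 33.6° = 0.5534; sin 43.8° = 0.6921.
V₁ = V₂·(sin θ₁/sin θ₂) = 2229·(0.5534/0.6921) = 1782.16 m/s.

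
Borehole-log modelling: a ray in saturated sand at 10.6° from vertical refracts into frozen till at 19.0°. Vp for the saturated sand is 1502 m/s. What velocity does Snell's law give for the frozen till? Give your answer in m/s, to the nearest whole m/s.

2658 m/s

sin 10.6° = 0.1840; sin 19.0° = 0.3256.
V₂ = V₁·(sin θ₂/sin θ₁) = 1502·(0.3256/0.1840) = 2658.33 m/s.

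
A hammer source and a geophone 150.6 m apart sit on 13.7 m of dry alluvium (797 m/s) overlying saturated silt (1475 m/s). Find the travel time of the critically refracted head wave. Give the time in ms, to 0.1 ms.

θ_c = arcsin(V₁/V₂) = arcsin(797/1475) = 32.71°, cos θ_c = 0.8414.
Intercept time tᵢ = 2h cos θ_c / V₁ = 2·13.7·0.8414/797 = 0.02893 s.
t = x/V₂ + tᵢ = 150.6/1475 + 0.02893 = 0.13103 s.

131.0 ms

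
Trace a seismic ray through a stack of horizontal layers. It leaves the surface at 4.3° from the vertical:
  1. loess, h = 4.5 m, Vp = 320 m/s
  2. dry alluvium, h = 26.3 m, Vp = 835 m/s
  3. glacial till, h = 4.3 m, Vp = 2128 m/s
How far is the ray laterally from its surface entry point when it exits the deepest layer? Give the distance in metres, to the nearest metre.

Ray parameter p = sin 4.3° / 320 m/s = 2.3431e-04 s/m.
Layer 1: θ = 4.30°; offset = 4.5·tan 4.30° = 0.338 m.
Layer 2: sin θ = p·835 = 0.1956 → θ = 11.28°; offset = 26.3·tan 11.28° = 5.247 m.
Layer 3: sin θ = p·2128 = 0.4986 → θ = 29.91°; offset = 4.3·tan 29.91° = 2.473 m.
Total horizontal offset = 8.059 m.

8 m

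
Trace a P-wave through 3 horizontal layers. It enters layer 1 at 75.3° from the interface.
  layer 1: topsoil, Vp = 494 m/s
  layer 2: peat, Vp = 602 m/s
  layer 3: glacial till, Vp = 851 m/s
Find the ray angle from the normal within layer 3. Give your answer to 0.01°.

25.92°

From the normal: θ₁ = 90° − 75.3° = 14.7°.
Snell's law across each interface conserves sin θ / V, so sin θ_3 = V_3·sin θ₁/V₁.
sin θ_3 = 851 × sin 14.7° / 494 = 0.4371.
θ_3 = arcsin 0.4371 = 25.92°.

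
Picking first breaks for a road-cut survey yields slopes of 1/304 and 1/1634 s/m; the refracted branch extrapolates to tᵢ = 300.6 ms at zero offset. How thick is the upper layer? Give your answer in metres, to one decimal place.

θ_c = arcsin(304/1634) = 10.72°; cos θ_c = 0.9825.
tᵢ = 2h cos θ_c/V₁ ⇒ h = tᵢ·V₁/(2 cos θ_c) = 0.3006·304/(2·0.9825) = 46.50 m.

46.5 m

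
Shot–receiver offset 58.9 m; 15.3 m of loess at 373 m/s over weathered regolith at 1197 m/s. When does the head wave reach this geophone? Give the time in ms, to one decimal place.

t = x/V₂ + 2h·√(V₂²−V₁²)/(V₁V₂).
√(V₂²−V₁²) = √(1197²−373²) = 1137.4 m/s; delay term = 2·15.3·1137.4/(373·1197) = 0.07795 s.
t = 58.9/1197 + 0.07795 = 0.12716 s.

127.2 ms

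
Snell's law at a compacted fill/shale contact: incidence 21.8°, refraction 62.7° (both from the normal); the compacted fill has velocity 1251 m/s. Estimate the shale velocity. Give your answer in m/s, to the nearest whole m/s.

2993 m/s

Snell's law: sin 21.8°/V₁ = sin 62.7°/V₂.
V₂ = V₁·sin 62.7°/sin 21.8° = 1251 × 2.3928 = 2993.42 m/s.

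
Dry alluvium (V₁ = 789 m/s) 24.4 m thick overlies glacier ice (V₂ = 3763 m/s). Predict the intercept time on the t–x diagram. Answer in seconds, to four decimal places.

tᵢ = 2h·√(V₂²−V₁²)/(V₁V₂).
√(V₂²−V₁²) = √(3763²−789²) = 3679.4 m/s.
tᵢ = 2·24.4·3679.4/(789·3763) = 0.06048 s.

0.0605 s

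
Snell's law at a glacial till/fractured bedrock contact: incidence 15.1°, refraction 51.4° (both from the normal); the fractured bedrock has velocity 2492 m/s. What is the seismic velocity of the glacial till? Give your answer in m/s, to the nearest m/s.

831 m/s

sin 15.1° = 0.2605; sin 51.4° = 0.7815.
V₁ = V₂·(sin θ₁/sin θ₂) = 2492·(0.2605/0.7815) = 830.66 m/s.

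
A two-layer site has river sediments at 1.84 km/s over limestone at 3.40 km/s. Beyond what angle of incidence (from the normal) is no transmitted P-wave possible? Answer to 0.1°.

32.8°

At critical incidence the refracted ray runs along the interface (θ₂ = 90°), so sin θ_c = V₁/V₂.
θ_c = arcsin(1.84/3.40) = arcsin 0.5412 = 32.76°.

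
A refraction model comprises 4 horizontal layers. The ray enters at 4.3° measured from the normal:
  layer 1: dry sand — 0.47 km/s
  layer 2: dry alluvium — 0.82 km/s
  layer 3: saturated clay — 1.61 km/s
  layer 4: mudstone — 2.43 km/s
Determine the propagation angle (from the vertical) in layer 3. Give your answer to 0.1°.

14.9°

Ray parameter p = sin 4.3° / 0.47 = 1.5953e-01 s/km.
sin θ_3 = p·V_3 = 1.5953e-01 × 1.61 = 0.2568.
θ_3 = 14.88° from the vertical.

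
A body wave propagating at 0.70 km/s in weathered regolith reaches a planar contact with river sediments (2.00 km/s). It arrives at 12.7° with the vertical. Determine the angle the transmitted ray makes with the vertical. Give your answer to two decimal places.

sin θ₁/V₁ = sin θ₂/V₂ ⇒ sin θ₂ = 2.00·sin 12.7°/0.70 = 2.00·0.2198/0.70 = 0.6281.
θ₂ = sin⁻¹(0.6281) = 38.91° (from vertical).

38.91°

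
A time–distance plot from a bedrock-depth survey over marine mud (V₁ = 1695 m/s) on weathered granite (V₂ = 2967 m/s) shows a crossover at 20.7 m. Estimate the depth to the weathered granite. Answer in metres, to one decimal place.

5.4 m

h = (x_cross/2)·√((V₂−V₁)/(V₂+V₁)).
(V₂−V₁)/(V₂+V₁) = (2967−1695)/(2967+1695) = 0.2728; √ = 0.5223.
h = (20.7/2)·0.5223 = 5.41 m.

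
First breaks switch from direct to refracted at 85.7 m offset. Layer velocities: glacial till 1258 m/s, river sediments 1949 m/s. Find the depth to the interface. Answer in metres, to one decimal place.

19.9 m

x_cross = 2h·√((V₂+V₁)/(V₂−V₁)) → h = x_cross / (2·√((V₂+V₁)/(V₂−V₁))).
√((V₂+V₁)/(V₂−V₁)) = √((1949+1258)/(1949−1258)) = 2.1543.
h = 85.7 / (2·2.1543) = 19.89 m.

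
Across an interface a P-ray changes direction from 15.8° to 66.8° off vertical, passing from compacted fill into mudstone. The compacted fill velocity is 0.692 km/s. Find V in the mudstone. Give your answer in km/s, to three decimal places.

Snell's law: sin 15.8°/V₁ = sin 66.8°/V₂.
V₂ = V₁·sin 66.8°/sin 15.8° = 0.692 × 3.3757 = 2.336 km/s.

2.336 km/s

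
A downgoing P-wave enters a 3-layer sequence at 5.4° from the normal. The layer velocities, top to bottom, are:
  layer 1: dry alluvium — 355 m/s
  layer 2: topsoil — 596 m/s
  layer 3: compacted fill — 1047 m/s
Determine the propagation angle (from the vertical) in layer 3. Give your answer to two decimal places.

16.11°

Ray parameter p = sin 5.4° / 355 = 2.6509e-04 s/m.
sin θ_3 = p·V_3 = 2.6509e-04 × 1047 = 0.2776.
θ_3 = 16.11° from the vertical.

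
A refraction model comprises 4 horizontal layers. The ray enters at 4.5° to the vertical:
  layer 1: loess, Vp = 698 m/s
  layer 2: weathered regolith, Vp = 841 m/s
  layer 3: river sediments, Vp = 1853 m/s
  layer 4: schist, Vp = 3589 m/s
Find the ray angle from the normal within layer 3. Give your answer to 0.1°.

12.0°

Snell's law across each interface conserves sin θ / V, so sin θ_3 = V_3·sin θ₁/V₁.
sin θ_3 = 1853 × sin 4.5° / 698 = 0.2083.
θ_3 = arcsin 0.2083 = 12.02°.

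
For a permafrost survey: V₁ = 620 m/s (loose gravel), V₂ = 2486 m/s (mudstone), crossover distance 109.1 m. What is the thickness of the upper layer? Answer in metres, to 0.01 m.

42.28 m

x_cross = 2h·√((V₂+V₁)/(V₂−V₁)) → h = x_cross / (2·√((V₂+V₁)/(V₂−V₁))).
√((V₂+V₁)/(V₂−V₁)) = √((2486+620)/(2486−620)) = 1.2902.
h = 109.1 / (2·1.2902) = 42.28 m.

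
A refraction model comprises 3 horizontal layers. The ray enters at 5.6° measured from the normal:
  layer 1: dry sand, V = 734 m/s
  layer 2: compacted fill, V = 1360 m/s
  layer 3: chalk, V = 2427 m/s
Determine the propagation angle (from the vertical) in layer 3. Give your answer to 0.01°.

Ray parameter p = sin 5.6° / 734 = 1.3295e-04 s/m.
sin θ_3 = p·V_3 = 1.3295e-04 × 2427 = 0.3227.
θ_3 = 18.82° from the vertical.

18.82°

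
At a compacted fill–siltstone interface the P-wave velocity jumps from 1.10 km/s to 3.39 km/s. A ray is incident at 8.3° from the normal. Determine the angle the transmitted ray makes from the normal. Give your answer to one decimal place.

Snell's law: sin θ₂ = (V₂/V₁)·sin θ₁ = (3.39/1.10)·sin 8.3° = 0.4449.
θ₂ = arcsin 0.4449 = 26.42° from the normal.

26.4°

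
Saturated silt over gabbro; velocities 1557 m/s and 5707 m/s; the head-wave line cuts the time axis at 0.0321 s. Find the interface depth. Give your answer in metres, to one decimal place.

26.0 m

θ_c = arcsin(1557/5707) = 15.83°; cos θ_c = 0.9621.
tᵢ = 2h cos θ_c/V₁ ⇒ h = tᵢ·V₁/(2 cos θ_c) = 0.0321·1557/(2·0.9621) = 25.98 m.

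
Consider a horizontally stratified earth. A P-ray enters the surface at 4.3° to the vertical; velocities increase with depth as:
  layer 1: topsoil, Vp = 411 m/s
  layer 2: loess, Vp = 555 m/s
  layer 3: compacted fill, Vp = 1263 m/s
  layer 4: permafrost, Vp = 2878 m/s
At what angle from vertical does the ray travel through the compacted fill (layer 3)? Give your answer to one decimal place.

Ray parameter p = sin 4.3° / 411 = 1.8243e-04 s/m.
sin θ_3 = p·V_3 = 1.8243e-04 × 1263 = 0.2304.
θ_3 = 13.32° from the vertical.

13.3°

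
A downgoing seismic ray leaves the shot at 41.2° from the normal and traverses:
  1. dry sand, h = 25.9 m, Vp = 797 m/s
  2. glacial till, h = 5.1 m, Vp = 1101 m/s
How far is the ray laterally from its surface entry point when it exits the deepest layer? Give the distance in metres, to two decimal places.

33.86 m

Ray parameter p = sin 41.2° / 797 m/s = 8.2646e-04 s/m.
Layer 1: θ = 41.20°; offset = 25.9·tan 41.20° = 22.6737 m.
Layer 2: sin θ = p·1101 = 0.9099 → θ = 65.50°; offset = 5.1·tan 65.50° = 11.1890 m.
Summing the layer offsets gives 33.8627 m.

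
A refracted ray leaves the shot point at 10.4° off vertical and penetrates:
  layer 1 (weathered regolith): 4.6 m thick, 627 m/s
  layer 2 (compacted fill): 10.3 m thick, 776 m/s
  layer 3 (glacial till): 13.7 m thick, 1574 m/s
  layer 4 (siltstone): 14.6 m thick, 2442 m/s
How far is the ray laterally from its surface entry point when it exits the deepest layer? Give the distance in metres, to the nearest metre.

Ray parameter p = sin 10.4° / 627 m/s = 2.8791e-04 s/m.
Layer 1: θ = 10.40°; offset = 4.6·tan 10.40° = 0.844 m.
Layer 2: sin θ = p·776 = 0.2234 → θ = 12.91°; offset = 10.3·tan 12.91° = 2.361 m.
Layer 3: sin θ = p·1574 = 0.4532 → θ = 26.95°; offset = 13.7·tan 26.95° = 6.965 m.
Layer 4: sin θ = p·2442 = 0.7031 → θ = 44.67°; offset = 14.6·tan 44.67° = 14.435 m.
Σ offsets = 24.605 m.

25 m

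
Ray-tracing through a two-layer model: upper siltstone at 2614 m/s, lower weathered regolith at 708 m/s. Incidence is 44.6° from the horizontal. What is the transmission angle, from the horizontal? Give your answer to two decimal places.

Convert to the normal: θ₁ = 90° − 44.6° = 45.4°.
sin θ₁/V₁ = sin θ₂/V₂ ⇒ sin θ₂ = 708·sin 45.4°/2614 = 708·0.7120/2614 = 0.1929.
θ₂ = sin⁻¹(0.1929) = 11.12° (from vertical).
From the interface: 90° − 11.12° = 78.88°.

78.88°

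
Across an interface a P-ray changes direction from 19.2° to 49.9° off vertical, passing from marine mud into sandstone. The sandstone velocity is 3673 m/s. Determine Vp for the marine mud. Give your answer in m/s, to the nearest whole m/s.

Snell's law: sin 19.2°/V₁ = sin 49.9°/V₂.
V₁ = V₂·sin 19.2°/sin 49.9° = 3673 × 0.4299 = 1579.15 m/s.

1579 m/s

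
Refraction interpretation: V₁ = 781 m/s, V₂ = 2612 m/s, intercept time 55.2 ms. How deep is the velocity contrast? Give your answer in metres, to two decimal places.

θ_c = arcsin(781/2612) = 17.40°; cos θ_c = 0.9543.
tᵢ = 2h cos θ_c/V₁ ⇒ h = tᵢ·V₁/(2 cos θ_c) = 0.0552·781/(2·0.9543) = 22.59 m.

22.59 m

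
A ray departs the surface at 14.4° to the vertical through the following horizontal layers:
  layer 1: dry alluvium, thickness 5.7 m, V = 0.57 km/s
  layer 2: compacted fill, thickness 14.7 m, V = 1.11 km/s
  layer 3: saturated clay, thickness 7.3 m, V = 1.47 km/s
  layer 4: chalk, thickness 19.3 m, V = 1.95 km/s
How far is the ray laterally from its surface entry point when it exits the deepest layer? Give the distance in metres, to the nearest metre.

47 m

Apply Snell's law at each interface; in layer i the horizontal offset is hᵢ·tan θᵢ.
Layer 1: θ = 14.40°; offset = 5.7·tan 14.40° = 1.464 m.
Layer 2: sin θ = 1.11·sin 14.4°/0.57 = 0.4843, θ = 28.97°; offset = 14.7·tan 28.97° = 8.137 m.
Layer 3: sin θ = 1.47·sin 14.4°/0.57 = 0.6414, θ = 39.89°; offset = 7.3·tan 39.89° = 6.102 m.
Layer 4: sin θ = 1.95·sin 14.4°/0.57 = 0.8508, θ = 58.30°; offset = 19.3·tan 58.30° = 31.245 m.
Summing the layer offsets gives 46.948 m.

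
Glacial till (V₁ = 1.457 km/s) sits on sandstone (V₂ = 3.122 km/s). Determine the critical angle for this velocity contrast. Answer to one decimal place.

Critical incidence: sin θ_c = V₁/V₂ = 1.457/3.122 = 0.4667.
θ_c = arcsin 0.4667 = 27.82°.

27.8°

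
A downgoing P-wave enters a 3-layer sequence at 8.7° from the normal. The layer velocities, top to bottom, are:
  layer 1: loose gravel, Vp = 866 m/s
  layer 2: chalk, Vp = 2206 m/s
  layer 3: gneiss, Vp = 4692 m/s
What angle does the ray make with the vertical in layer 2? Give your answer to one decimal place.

22.7°

Snell's law across each interface conserves sin θ / V, so sin θ_2 = V_2·sin θ₁/V₁.
sin θ_2 = 2206 × sin 8.7° / 866 = 0.3853.
θ_2 = arcsin 0.3853 = 22.66°.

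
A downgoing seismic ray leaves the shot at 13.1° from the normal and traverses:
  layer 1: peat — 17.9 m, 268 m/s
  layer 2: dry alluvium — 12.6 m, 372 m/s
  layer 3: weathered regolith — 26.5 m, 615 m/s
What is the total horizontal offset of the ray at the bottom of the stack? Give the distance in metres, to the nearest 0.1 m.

Apply Snell's law at each interface; in layer i the horizontal offset is hᵢ·tan θᵢ.
Layer 1: θ = 13.10°; offset = 17.9·tan 13.10° = 4.165 m.
Layer 2: sin θ = 372·sin 13.1°/268 = 0.3146, θ = 18.34°; offset = 12.6·tan 18.34° = 4.176 m.
Layer 3: sin θ = 615·sin 13.1°/268 = 0.5201, θ = 31.34°; offset = 26.5·tan 31.34° = 16.138 m.
Summing the layer offsets gives 24.479 m.

24.5 m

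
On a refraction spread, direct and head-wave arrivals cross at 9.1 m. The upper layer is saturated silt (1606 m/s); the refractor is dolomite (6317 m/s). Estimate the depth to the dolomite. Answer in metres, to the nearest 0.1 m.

x_cross = 2h·√((V₂+V₁)/(V₂−V₁)) → h = x_cross / (2·√((V₂+V₁)/(V₂−V₁))).
√((V₂+V₁)/(V₂−V₁)) = √((6317+1606)/(6317−1606)) = 1.2968.
h = 9.1 / (2·1.2968) = 3.51 m.

3.5 m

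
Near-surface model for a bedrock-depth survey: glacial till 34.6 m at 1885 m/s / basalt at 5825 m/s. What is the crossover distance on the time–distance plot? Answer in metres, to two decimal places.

96.80 m

x_cross = 2h·√((V₂+V₁)/(V₂−V₁)).
(V₂+V₁)/(V₂−V₁) = (5825+1885)/(5825−1885) = 1.9569; √ = 1.3989.
x_cross = 2·34.6·1.3989 = 96.80 m.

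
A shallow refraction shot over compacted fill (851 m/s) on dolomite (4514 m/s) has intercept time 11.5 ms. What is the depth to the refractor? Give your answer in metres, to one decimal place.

h = tᵢ·V₁·V₂ / (2·√(V₂²−V₁²)).
√(V₂²−V₁²) = √(4514² − 851²) = 4433.1 m/s.
h = 0.0115 s × 851 × 4514 / (2 × 4433.1) = 4.98 m.

5.0 m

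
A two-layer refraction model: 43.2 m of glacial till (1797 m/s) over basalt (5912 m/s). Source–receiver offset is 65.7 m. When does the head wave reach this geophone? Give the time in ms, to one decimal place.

θ_c = arcsin(V₁/V₂) = arcsin(1797/5912) = 17.70°, cos θ_c = 0.9527.
Intercept time tᵢ = 2h cos θ_c / V₁ = 2·43.2·0.9527/1797 = 0.04581 s.
t = x/V₂ + tᵢ = 65.7/5912 + 0.04581 = 0.05692 s.

56.9 ms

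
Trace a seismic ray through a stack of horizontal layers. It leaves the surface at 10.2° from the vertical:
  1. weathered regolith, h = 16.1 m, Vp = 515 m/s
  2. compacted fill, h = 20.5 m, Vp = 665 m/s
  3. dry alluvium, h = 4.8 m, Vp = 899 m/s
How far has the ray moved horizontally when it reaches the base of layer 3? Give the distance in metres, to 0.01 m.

Apply Snell's law at each interface; in layer i the horizontal offset is hᵢ·tan θᵢ.
Layer 1: θ = 10.20°; offset = 16.1·tan 10.20° = 2.8968 m.
Layer 2: sin θ = 665·sin 10.2°/515 = 0.2287, θ = 13.22°; offset = 20.5·tan 13.22° = 4.8152 m.
Layer 3: sin θ = 899·sin 10.2°/515 = 0.3091, θ = 18.01°; offset = 4.8·tan 18.01° = 1.5602 m.
Total horizontal offset = 9.2722 m.

9.27 m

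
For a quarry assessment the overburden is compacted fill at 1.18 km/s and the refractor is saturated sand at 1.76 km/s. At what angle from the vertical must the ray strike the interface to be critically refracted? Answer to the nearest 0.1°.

42.1°

Critical incidence: sin θ_c = V₁/V₂ = 1.18/1.76 = 0.6705.
θ_c = arcsin 0.6705 = 42.10°.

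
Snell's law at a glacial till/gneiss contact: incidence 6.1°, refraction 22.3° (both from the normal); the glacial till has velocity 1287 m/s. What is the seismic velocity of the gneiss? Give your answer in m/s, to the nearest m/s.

sin 6.1° = 0.1063; sin 22.3° = 0.3795.
V₂ = V₁·(sin θ₂/sin θ₁) = 1287·(0.3795/0.1063) = 4595.72 m/s.

4596 m/s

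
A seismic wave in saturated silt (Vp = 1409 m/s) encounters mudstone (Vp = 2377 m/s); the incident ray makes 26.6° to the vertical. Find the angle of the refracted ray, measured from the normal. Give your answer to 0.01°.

49.06°

sin θ₁/V₁ = sin θ₂/V₂ ⇒ sin θ₂ = 2377·sin 26.6°/1409 = 2377·0.4478/1409 = 0.7554.
θ₂ = sin⁻¹(0.7554) = 49.06° (from vertical).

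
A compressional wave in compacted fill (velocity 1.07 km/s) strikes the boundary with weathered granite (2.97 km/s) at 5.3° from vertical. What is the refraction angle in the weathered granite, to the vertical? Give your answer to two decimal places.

Snell's law: sin θ₂ = (V₂/V₁)·sin θ₁ = (2.97/1.07)·sin 5.3° = 0.2564.
θ₂ = sin⁻¹(0.2564) = 14.86° (from vertical).

14.86°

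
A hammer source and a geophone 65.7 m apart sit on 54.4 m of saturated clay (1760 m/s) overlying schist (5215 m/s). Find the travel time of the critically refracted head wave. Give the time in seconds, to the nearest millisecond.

0.071 s

θ_c = arcsin(V₁/V₂) = arcsin(1760/5215) = 19.72°, cos θ_c = 0.9413.
Intercept time tᵢ = 2h cos θ_c / V₁ = 2·54.4·0.9413/1760 = 0.05819 s.
t = x/V₂ + tᵢ = 65.7/5215 + 0.05819 = 0.07079 s.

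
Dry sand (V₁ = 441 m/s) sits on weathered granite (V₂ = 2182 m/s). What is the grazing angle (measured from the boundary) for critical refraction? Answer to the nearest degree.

Critical incidence: sin θ_c = V₁/V₂ = 441/2182 = 0.2021.
θ_c = arcsin 0.2021 = 11.66°.
Measured from the interface: 90° − 11.66° = 78.34°.

78°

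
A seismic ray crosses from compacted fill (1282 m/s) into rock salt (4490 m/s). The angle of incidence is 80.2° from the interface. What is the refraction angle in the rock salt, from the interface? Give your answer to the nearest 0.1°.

53.4°

Angle from the normal: 90° − 80.2° = 9.8°.
sin θ₁/V₁ = sin θ₂/V₂ ⇒ sin θ₂ = 4490·sin 9.8°/1282 = 4490·0.1702/1282 = 0.5961.
θ₂ = arcsin 0.5961 = 36.59° from the normal.
From the interface: 90° − 36.59° = 53.41°.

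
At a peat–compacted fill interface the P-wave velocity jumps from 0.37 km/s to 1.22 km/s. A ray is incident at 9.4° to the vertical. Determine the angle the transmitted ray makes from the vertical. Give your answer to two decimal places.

Snell's law: sin θ₂ = (V₂/V₁)·sin θ₁ = (1.22/0.37)·sin 9.4° = 0.5385.
θ₂ = sin⁻¹(0.5385) = 32.58° (from vertical).

32.58°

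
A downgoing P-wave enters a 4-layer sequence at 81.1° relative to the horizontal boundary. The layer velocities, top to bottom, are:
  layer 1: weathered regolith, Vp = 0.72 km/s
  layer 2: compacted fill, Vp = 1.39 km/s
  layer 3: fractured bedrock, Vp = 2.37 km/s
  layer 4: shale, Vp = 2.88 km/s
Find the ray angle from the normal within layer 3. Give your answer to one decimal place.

From the normal: θ₁ = 90° − 81.1° = 8.9°.
Ray parameter p = sin 8.9° / 0.72 = 2.1488e-01 s/km.
sin θ_3 = p·V_3 = 2.1488e-01 × 2.37 = 0.5093.
θ_3 = arcsin 0.5093 = 30.61°.

30.6°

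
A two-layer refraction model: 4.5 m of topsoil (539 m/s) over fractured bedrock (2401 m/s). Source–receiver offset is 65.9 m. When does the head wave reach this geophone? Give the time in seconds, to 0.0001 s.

0.0437 s

t = x/V₂ + 2h·√(V₂²−V₁²)/(V₁V₂).
√(V₂²−V₁²) = √(2401²−539²) = 2339.7 m/s; delay term = 2·4.5·2339.7/(539·2401) = 0.01627 s.
t = 65.9/2401 + 0.01627 = 0.04372 s.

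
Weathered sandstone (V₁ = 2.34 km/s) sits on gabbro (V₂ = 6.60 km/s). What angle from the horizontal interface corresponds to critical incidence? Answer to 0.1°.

At critical incidence the refracted ray runs along the interface (θ₂ = 90°), so sin θ_c = V₁/V₂.
θ_c = arcsin(2.34/6.60) = arcsin 0.3545 = 20.77°.
Measured from the interface: 90° − 20.77° = 69.23°.

69.2°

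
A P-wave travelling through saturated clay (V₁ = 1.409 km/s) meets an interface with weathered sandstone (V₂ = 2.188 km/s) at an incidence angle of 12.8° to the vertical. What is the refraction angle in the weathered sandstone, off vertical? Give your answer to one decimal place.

Snell's law: sin θ₂ = (V₂/V₁)·sin θ₁ = (2.188/1.409)·sin 12.8° = 0.3440.
θ₂ = arcsin 0.3440 = 20.12° from the normal.

20.1°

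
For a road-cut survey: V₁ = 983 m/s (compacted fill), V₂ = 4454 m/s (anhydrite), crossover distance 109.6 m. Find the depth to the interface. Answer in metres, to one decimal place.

43.8 m

x_cross = 2h·√((V₂+V₁)/(V₂−V₁)) → h = x_cross / (2·√((V₂+V₁)/(V₂−V₁))).
√((V₂+V₁)/(V₂−V₁)) = √((4454+983)/(4454−983)) = 1.2516.
h = 109.6 / (2·1.2516) = 43.79 m.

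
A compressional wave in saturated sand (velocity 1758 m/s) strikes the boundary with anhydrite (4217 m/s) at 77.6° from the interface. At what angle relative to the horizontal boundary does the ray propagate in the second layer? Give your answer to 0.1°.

59.0°

Convert to the normal: θ₁ = 90° − 77.6° = 12.4°.
Snell's law: sin θ₂ = (V₂/V₁)·sin θ₁ = (4217/1758)·sin 12.4° = 0.5151.
θ₂ = arcsin 0.5151 = 31.00° from the normal.
From the interface: 90° − 31.00° = 59.00°.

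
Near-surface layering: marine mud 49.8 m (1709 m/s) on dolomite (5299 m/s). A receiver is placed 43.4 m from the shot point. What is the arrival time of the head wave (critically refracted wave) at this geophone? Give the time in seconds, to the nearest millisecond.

0.063 s

θ_c = arcsin(V₁/V₂) = arcsin(1709/5299) = 18.82°, cos θ_c = 0.9466.
Intercept time tᵢ = 2h cos θ_c / V₁ = 2·49.8·0.9466/1709 = 0.05517 s.
t = x/V₂ + tᵢ = 43.4/5299 + 0.05517 = 0.06336 s.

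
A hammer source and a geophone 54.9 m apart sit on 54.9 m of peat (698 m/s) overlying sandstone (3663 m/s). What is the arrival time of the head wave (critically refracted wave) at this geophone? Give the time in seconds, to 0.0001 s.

0.1694 s

t = x/V₂ + 2h·√(V₂²−V₁²)/(V₁V₂).
√(V₂²−V₁²) = √(3663²−698²) = 3595.9 m/s; delay term = 2·54.9·3595.9/(698·3663) = 0.15442 s.
t = 54.9/3663 + 0.15442 = 0.16941 s.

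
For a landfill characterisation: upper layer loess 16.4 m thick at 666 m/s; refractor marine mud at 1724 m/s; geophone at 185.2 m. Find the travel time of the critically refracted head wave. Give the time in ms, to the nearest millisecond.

θ_c = arcsin(V₁/V₂) = arcsin(666/1724) = 22.73°, cos θ_c = 0.9224.
Intercept time tᵢ = 2h cos θ_c / V₁ = 2·16.4·0.9224/666 = 0.04543 s.
t = x/V₂ + tᵢ = 185.2/1724 + 0.04543 = 0.15285 s.

153 ms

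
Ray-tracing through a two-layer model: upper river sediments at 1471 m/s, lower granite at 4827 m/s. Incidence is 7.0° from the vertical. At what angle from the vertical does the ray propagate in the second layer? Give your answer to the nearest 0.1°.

23.6°

Snell's law: sin θ₂ = (V₂/V₁)·sin θ₁ = (4827/1471)·sin 7.0° = 0.3999.
θ₂ = arcsin 0.3999 = 23.57° from the normal.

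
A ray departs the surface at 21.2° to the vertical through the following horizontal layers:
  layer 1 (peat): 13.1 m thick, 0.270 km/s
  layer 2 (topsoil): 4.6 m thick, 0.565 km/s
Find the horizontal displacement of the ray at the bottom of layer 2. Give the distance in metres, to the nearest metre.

10 m

p = sin θ₁/V₁ = sin 21.2°/0.270 = 1.3394e+00 s/km is conserved through the stack.
Layer 1: θ = 21.20°; offset = 13.1·tan 21.20° = 5.081 m.
Layer 2: sin θ = p·0.565 = 0.7567 → θ = 49.18°; offset = 4.6·tan 49.18° = 5.325 m.
Summing the layer offsets gives 10.406 m.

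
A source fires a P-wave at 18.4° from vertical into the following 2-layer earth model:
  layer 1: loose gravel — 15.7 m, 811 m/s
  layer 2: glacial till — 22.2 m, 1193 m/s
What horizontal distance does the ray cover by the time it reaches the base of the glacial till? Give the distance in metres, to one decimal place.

Ray parameter p = sin 18.4° / 811 m/s = 3.8921e-04 s/m.
Layer 1: θ = 18.40°; offset = 15.7·tan 18.40° = 5.223 m.
Layer 2: sin θ = p·1193 = 0.4643 → θ = 27.67°; offset = 22.2·tan 27.67° = 11.639 m.
Summing the layer offsets gives 16.861 m.

16.9 m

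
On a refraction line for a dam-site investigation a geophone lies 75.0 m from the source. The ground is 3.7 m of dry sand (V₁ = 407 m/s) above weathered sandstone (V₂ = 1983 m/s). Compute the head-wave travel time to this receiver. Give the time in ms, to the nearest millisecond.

θ_c = arcsin(V₁/V₂) = arcsin(407/1983) = 11.84°, cos θ_c = 0.9787.
Intercept time tᵢ = 2h cos θ_c / V₁ = 2·3.7·0.9787/407 = 0.01779 s.
t = x/V₂ + tᵢ = 75.0/1983 + 0.01779 = 0.05562 s.

56 ms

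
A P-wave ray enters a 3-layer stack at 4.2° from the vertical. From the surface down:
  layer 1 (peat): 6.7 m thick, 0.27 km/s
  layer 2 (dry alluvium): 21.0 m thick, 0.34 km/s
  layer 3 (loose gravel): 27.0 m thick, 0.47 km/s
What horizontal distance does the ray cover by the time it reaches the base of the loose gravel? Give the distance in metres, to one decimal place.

p = sin θ₁/V₁ = sin 4.2°/0.27 = 2.7125e-01 s/km is conserved through the stack.
Layer 1: θ = 4.20°; offset = 6.7·tan 4.20° = 0.492 m.
Layer 2: sin θ = p·0.34 = 0.0922 → θ = 5.29°; offset = 21.0·tan 5.29° = 1.945 m.
Layer 3: sin θ = p·0.47 = 0.1275 → θ = 7.32°; offset = 27.0·tan 7.32° = 3.471 m.
Σ offsets = 5.908 m.

5.9 m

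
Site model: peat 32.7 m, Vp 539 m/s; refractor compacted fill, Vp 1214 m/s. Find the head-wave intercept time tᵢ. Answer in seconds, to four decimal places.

tᵢ = 2h·√(V₂²−V₁²)/(V₁V₂).
√(V₂²−V₁²) = √(1214²−539²) = 1087.8 m/s.
tᵢ = 2·32.7·1087.8/(539·1214) = 0.10872 s.

0.1087 s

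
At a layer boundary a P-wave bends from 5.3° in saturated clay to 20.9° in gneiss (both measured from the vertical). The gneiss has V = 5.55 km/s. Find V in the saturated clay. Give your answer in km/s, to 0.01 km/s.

sin 5.3° = 0.0924; sin 20.9° = 0.3567.
V₁ = V₂·(sin θ₁/sin θ₂) = 5.55·(0.0924/0.3567) = 1.44 km/s.

1.44 km/s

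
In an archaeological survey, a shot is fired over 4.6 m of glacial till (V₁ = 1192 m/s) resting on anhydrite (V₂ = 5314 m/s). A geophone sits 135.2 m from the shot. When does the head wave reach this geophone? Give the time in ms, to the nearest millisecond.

33 ms

t = x/V₂ + 2h·√(V₂²−V₁²)/(V₁V₂).
√(V₂²−V₁²) = √(5314²−1192²) = 5178.6 m/s; delay term = 2·4.6·5178.6/(1192·5314) = 0.00752 s.
t = 135.2/5314 + 0.00752 = 0.03296 s.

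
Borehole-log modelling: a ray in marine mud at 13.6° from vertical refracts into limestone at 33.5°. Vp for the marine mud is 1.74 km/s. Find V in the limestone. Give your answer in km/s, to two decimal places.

4.08 km/s

Snell's law: sin 13.6°/V₁ = sin 33.5°/V₂.
V₂ = V₁·sin 33.5°/sin 13.6° = 1.74 × 2.3472 = 4.08 km/s.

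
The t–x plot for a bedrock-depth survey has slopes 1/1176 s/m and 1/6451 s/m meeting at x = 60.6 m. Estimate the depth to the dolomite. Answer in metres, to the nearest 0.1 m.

25.2 m

h = (x_cross/2)·√((V₂−V₁)/(V₂+V₁)).
(V₂−V₁)/(V₂+V₁) = (6451−1176)/(6451+1176) = 0.6916; √ = 0.8316.
h = (60.6/2)·0.8316 = 25.20 m.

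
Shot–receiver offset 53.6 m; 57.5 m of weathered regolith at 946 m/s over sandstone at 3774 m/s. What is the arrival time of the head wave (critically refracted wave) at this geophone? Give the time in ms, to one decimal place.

θ_c = arcsin(V₁/V₂) = arcsin(946/3774) = 14.52°, cos θ_c = 0.9681.
Intercept time tᵢ = 2h cos θ_c / V₁ = 2·57.5·0.9681/946 = 0.11768 s.
t = x/V₂ + tᵢ = 53.6/3774 + 0.11768 = 0.13189 s.

131.9 ms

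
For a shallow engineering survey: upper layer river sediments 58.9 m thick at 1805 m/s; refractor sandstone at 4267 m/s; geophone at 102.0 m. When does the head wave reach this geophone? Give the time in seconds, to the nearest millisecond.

0.083 s

θ_c = arcsin(V₁/V₂) = arcsin(1805/4267) = 25.03°, cos θ_c = 0.9061.
Intercept time tᵢ = 2h cos θ_c / V₁ = 2·58.9·0.9061/1805 = 0.05914 s.
t = x/V₂ + tᵢ = 102.0/4267 + 0.05914 = 0.08304 s.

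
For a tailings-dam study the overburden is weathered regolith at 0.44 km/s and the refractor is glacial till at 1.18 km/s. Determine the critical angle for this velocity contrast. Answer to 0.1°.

At critical incidence the refracted ray runs along the interface (θ₂ = 90°), so sin θ_c = V₁/V₂.
θ_c = arcsin(0.44/1.18) = arcsin 0.3729 = 21.89°.

21.9°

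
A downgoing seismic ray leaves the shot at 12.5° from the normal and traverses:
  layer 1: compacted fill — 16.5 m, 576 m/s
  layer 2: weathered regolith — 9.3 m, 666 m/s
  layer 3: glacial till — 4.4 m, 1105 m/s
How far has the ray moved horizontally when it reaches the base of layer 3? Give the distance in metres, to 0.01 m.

8.07 m

Ray parameter p = sin 12.5° / 576 m/s = 3.7576e-04 s/m.
Layer 1: θ = 12.50°; offset = 16.5·tan 12.50° = 3.6580 m.
Layer 2: sin θ = p·666 = 0.2503 → θ = 14.49°; offset = 9.3·tan 14.49° = 2.4039 m.
Layer 3: sin θ = p·1105 = 0.4152 → θ = 24.53°; offset = 4.4·tan 24.53° = 2.0083 m.
Σ offsets = 8.0701 m.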